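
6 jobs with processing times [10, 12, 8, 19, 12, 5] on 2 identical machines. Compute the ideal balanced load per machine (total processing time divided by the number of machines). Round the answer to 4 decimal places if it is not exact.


Total processing time = 10 + 12 + 8 + 19 + 12 + 5 = 66
Number of machines = 2
Ideal balanced load = 66 / 2 = 33.0

33.0


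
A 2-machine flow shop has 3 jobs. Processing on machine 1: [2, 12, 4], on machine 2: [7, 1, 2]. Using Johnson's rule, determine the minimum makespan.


Apply Johnson's rule:
  Group 1 (a <= b): [(1, 2, 7)]
  Group 2 (a > b): [(3, 4, 2), (2, 12, 1)]
Optimal job order: [1, 3, 2]
Schedule:
  Job 1: M1 done at 2, M2 done at 9
  Job 3: M1 done at 6, M2 done at 11
  Job 2: M1 done at 18, M2 done at 19
Makespan = 19

19


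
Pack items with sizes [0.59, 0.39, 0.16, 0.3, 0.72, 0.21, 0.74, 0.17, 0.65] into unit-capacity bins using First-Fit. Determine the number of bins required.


Place items sequentially using First-Fit:
  Item 0.59 -> new Bin 1
  Item 0.39 -> Bin 1 (now 0.98)
  Item 0.16 -> new Bin 2
  Item 0.3 -> Bin 2 (now 0.46)
  Item 0.72 -> new Bin 3
  Item 0.21 -> Bin 2 (now 0.67)
  Item 0.74 -> new Bin 4
  Item 0.17 -> Bin 2 (now 0.84)
  Item 0.65 -> new Bin 5
Total bins used = 5

5


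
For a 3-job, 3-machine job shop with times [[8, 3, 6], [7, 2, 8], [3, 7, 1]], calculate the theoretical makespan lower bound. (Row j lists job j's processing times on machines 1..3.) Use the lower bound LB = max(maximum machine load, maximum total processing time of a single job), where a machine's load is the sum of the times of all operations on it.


Machine loads:
  Machine 1: 8 + 7 + 3 = 18
  Machine 2: 3 + 2 + 7 = 12
  Machine 3: 6 + 8 + 1 = 15
Max machine load = 18
Job totals:
  Job 1: 17
  Job 2: 17
  Job 3: 11
Max job total = 17
Lower bound = max(18, 17) = 18

18


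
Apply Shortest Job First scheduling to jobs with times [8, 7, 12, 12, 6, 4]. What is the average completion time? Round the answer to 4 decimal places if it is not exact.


SJF order (ascending): [4, 6, 7, 8, 12, 12]
Completion times:
  Job 1: burst=4, C=4
  Job 2: burst=6, C=10
  Job 3: burst=7, C=17
  Job 4: burst=8, C=25
  Job 5: burst=12, C=37
  Job 6: burst=12, C=49
Average completion = 142/6 = 23.6667

23.6667


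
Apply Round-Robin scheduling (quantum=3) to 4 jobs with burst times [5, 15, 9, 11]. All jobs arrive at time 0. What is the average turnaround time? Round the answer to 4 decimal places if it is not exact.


Time quantum = 3
Execution trace:
  J1 runs 3 units, time = 3
  J2 runs 3 units, time = 6
  J3 runs 3 units, time = 9
  J4 runs 3 units, time = 12
  J1 runs 2 units, time = 14
  J2 runs 3 units, time = 17
  J3 runs 3 units, time = 20
  J4 runs 3 units, time = 23
  J2 runs 3 units, time = 26
  J3 runs 3 units, time = 29
  J4 runs 3 units, time = 32
  J2 runs 3 units, time = 35
  J4 runs 2 units, time = 37
  J2 runs 3 units, time = 40
Finish times: [14, 40, 29, 37]
Average turnaround = 120/4 = 30.0

30.0


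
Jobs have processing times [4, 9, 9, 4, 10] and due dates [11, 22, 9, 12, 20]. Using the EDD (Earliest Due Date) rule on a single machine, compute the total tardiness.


Sort by due date (EDD order): [(9, 9), (4, 11), (4, 12), (10, 20), (9, 22)]
Compute completion times and tardiness:
  Job 1: p=9, d=9, C=9, tardiness=max(0,9-9)=0
  Job 2: p=4, d=11, C=13, tardiness=max(0,13-11)=2
  Job 3: p=4, d=12, C=17, tardiness=max(0,17-12)=5
  Job 4: p=10, d=20, C=27, tardiness=max(0,27-20)=7
  Job 5: p=9, d=22, C=36, tardiness=max(0,36-22)=14
Total tardiness = 28

28


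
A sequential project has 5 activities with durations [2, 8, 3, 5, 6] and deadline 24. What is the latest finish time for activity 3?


LF(activity 3) = deadline - sum of successor durations
Successors: activities 4 through 5 with durations [5, 6]
Sum of successor durations = 11
LF = 24 - 11 = 13

13


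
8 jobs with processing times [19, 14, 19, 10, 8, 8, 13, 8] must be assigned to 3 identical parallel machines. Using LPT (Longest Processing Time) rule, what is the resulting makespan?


Sort jobs in decreasing order (LPT): [19, 19, 14, 13, 10, 8, 8, 8]
Assign each job to the least loaded machine:
  Machine 1: jobs [19, 10], load = 29
  Machine 2: jobs [19, 8, 8], load = 35
  Machine 3: jobs [14, 13, 8], load = 35
Makespan = max load = 35

35


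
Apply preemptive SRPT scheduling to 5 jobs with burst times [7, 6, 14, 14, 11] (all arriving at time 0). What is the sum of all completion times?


Since all jobs arrive at t=0, SRPT equals SPT ordering.
SPT order: [6, 7, 11, 14, 14]
Completion times:
  Job 1: p=6, C=6
  Job 2: p=7, C=13
  Job 3: p=11, C=24
  Job 4: p=14, C=38
  Job 5: p=14, C=52
Total completion time = 6 + 13 + 24 + 38 + 52 = 133

133


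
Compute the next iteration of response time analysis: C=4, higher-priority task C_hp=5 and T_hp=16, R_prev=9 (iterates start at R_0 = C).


R_next = C + ceil(R_prev / T_hp) * C_hp
ceil(9 / 16) = ceil(0.5625) = 1
Interference = 1 * 5 = 5
R_next = 4 + 5 = 9
R_next = R_prev, so the iteration has converged (response time = 9).

9


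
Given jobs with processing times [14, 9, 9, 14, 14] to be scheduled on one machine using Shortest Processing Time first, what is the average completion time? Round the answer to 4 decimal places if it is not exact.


Sort jobs by processing time (SPT order): [9, 9, 14, 14, 14]
Compute completion times sequentially:
  Job 1: processing = 9, completes at 9
  Job 2: processing = 9, completes at 18
  Job 3: processing = 14, completes at 32
  Job 4: processing = 14, completes at 46
  Job 5: processing = 14, completes at 60
Sum of completion times = 165
Average completion time = 165/5 = 33.0

33.0


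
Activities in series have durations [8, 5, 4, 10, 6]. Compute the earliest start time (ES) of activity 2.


Activity 2 starts after activities 1 through 1 complete.
Predecessor durations: [8]
ES = 8 = 8

8


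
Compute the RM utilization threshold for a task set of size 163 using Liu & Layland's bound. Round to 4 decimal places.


Compute 2^(1/163) = 1.0042614911
Subtract 1: 1.0042614911 - 1 = 0.0042614911
Multiply by n: 163 * 0.0042614911 = 0.6946230493
Round to 4 dp: 0.6946

0.6946


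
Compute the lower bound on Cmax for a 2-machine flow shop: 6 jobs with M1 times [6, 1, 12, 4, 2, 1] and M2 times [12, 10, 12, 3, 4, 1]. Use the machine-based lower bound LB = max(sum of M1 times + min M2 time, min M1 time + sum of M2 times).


LB1 = sum(M1 times) + min(M2 times) = 26 + 1 = 27
LB2 = min(M1 times) + sum(M2 times) = 1 + 42 = 43
Lower bound = max(LB1, LB2) = max(27, 43) = 43

43


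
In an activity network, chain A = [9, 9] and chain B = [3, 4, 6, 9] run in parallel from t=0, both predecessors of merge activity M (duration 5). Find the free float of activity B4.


ES(B4) = sum of predecessors on chain B = 13
EF(B4) = ES + duration = 13 + 9 = 22
Successor of B4 is M. ES(M) = max(sum(A), sum(B)) = max(18, 22) = 22
Free float = ES(successor) - EF(current) = 22 - 22 = 0

0


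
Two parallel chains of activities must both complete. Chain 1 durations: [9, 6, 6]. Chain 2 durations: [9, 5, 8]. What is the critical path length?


Path A total = 9 + 6 + 6 = 21
Path B total = 9 + 5 + 8 = 22
Critical path = longest path = max(21, 22) = 22

22


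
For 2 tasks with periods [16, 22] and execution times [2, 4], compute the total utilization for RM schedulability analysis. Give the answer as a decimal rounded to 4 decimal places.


Compute individual utilizations (exact fractions):
  Task 1: C/T = 2/16 = 1/8 (approx. 0.125)
  Task 2: C/T = 4/22 = 2/11 (approx. 0.1818)
Total utilization U = 1/8 + 2/11 = 27/88
Rounded to 4 decimal places: U = 0.3068
RM (Liu & Layland) bound for 2 tasks = 0.828427; compare with U = 27/88 (approx. 0.306818)
U <= bound, so schedulable by RM sufficient condition.

0.3068


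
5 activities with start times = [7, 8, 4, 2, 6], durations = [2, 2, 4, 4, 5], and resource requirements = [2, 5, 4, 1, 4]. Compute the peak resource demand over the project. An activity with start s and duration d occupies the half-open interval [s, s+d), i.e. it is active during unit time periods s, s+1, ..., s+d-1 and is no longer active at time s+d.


Each activity i is active on [start_i, start_i + duration_i).
Compute total resource usage per time slot:
  t=0: active resources = [], total = 0
  t=1: active resources = [], total = 0
  t=2: active resources = [1], total = 1
  t=3: active resources = [1], total = 1
  t=4: active resources = [4, 1], total = 5
  t=5: active resources = [4, 1], total = 5
  t=6: active resources = [4, 4], total = 8
  t=7: active resources = [2, 4, 4], total = 10
  t=8: active resources = [2, 5, 4], total = 11
  t=9: active resources = [5, 4], total = 9
  t=10: active resources = [4], total = 4
Peak resource demand = 11

11


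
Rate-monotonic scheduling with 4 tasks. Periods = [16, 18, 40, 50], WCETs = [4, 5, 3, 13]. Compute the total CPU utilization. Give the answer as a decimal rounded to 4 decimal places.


Compute individual utilizations (exact fractions):
  Task 1: C/T = 4/16 = 1/4 (approx. 0.25)
  Task 2: C/T = 5/18 (approx. 0.2778)
  Task 3: C/T = 3/40 (approx. 0.075)
  Task 4: C/T = 13/50 (approx. 0.26)
Total utilization U = 1/4 + 5/18 + 3/40 + 13/50 = 1553/1800
Rounded to 4 decimal places: U = 0.8628
RM (Liu & Layland) bound for 4 tasks = 0.756828; compare with U = 1553/1800 (approx. 0.862778)
bound < U <= 1, so the RM sufficient condition is not met (inconclusive; an exact test such as response-time analysis is needed).

0.8628


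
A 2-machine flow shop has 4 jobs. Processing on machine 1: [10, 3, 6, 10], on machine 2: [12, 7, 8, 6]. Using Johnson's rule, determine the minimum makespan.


Apply Johnson's rule:
  Group 1 (a <= b): [(2, 3, 7), (3, 6, 8), (1, 10, 12)]
  Group 2 (a > b): [(4, 10, 6)]
Optimal job order: [2, 3, 1, 4]
Schedule:
  Job 2: M1 done at 3, M2 done at 10
  Job 3: M1 done at 9, M2 done at 18
  Job 1: M1 done at 19, M2 done at 31
  Job 4: M1 done at 29, M2 done at 37
Makespan = 37

37


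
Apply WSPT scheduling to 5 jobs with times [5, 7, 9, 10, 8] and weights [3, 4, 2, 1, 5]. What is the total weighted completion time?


Compute p/w ratios and sort ascending (WSPT): [(8, 5), (5, 3), (7, 4), (9, 2), (10, 1)]
Compute weighted completion times:
  Job (p=8,w=5): C=8, w*C=5*8=40
  Job (p=5,w=3): C=13, w*C=3*13=39
  Job (p=7,w=4): C=20, w*C=4*20=80
  Job (p=9,w=2): C=29, w*C=2*29=58
  Job (p=10,w=1): C=39, w*C=1*39=39
Total weighted completion time = 256

256


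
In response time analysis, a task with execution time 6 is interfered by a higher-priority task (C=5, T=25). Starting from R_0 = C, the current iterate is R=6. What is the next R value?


R_next = C + ceil(R_prev / T_hp) * C_hp
ceil(6 / 25) = ceil(0.24) = 1
Interference = 1 * 5 = 5
R_next = 6 + 5 = 11

11


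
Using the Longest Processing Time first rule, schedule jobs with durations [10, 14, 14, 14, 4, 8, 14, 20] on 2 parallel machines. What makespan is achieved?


Sort jobs in decreasing order (LPT): [20, 14, 14, 14, 14, 10, 8, 4]
Assign each job to the least loaded machine:
  Machine 1: jobs [20, 14, 10, 4], load = 48
  Machine 2: jobs [14, 14, 14, 8], load = 50
Makespan = max load = 50

50


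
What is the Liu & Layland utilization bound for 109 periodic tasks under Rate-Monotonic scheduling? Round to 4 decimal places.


Compute 2^(1/109) = 1.0063794108
Subtract 1: 1.0063794108 - 1 = 0.0063794108
Multiply by n: 109 * 0.0063794108 = 0.6953557772
Round to 4 dp: 0.6954

0.6954


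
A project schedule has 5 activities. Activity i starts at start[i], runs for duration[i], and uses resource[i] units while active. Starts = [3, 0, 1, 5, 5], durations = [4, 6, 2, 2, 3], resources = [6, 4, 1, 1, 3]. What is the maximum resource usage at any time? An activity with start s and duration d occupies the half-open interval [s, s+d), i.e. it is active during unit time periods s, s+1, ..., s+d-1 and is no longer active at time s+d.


Each activity i is active on [start_i, start_i + duration_i).
Compute total resource usage per time slot:
  t=0: active resources = [4], total = 4
  t=1: active resources = [4, 1], total = 5
  t=2: active resources = [4, 1], total = 5
  t=3: active resources = [6, 4], total = 10
  t=4: active resources = [6, 4], total = 10
  t=5: active resources = [6, 4, 1, 3], total = 14
  t=6: active resources = [6, 1, 3], total = 10
  t=7: active resources = [3], total = 3
Peak resource demand = 14

14


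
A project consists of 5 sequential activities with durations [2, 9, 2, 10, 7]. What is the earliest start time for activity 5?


Activity 5 starts after activities 1 through 4 complete.
Predecessor durations: [2, 9, 2, 10]
ES = 2 + 9 + 2 + 10 = 23

23


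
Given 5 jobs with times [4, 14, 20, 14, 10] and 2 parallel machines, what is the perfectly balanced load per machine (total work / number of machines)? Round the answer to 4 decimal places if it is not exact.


Total processing time = 4 + 14 + 20 + 14 + 10 = 62
Number of machines = 2
Ideal balanced load = 62 / 2 = 31.0

31.0


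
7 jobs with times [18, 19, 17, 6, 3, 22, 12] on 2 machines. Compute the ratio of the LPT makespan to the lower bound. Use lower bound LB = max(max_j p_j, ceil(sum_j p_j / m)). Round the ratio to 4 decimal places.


LPT order: [22, 19, 18, 17, 12, 6, 3]
Machine loads after assignment: [48, 49]
LPT makespan = 49
Lower bound = max(max_job, ceil(total/2)) = max(22, 49) = 49
Ratio = 49 / 49 = 1.0

1.0


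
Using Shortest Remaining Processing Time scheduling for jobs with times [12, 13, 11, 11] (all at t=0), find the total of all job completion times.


Since all jobs arrive at t=0, SRPT equals SPT ordering.
SPT order: [11, 11, 12, 13]
Completion times:
  Job 1: p=11, C=11
  Job 2: p=11, C=22
  Job 3: p=12, C=34
  Job 4: p=13, C=47
Total completion time = 11 + 22 + 34 + 47 = 114

114


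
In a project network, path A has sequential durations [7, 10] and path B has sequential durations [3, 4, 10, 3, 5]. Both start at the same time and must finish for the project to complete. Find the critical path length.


Path A total = 7 + 10 = 17
Path B total = 3 + 4 + 10 + 3 + 5 = 25
Critical path = longest path = max(17, 25) = 25

25


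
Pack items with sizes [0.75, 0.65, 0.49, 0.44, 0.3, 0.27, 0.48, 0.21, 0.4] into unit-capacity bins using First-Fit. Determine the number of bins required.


Place items sequentially using First-Fit:
  Item 0.75 -> new Bin 1
  Item 0.65 -> new Bin 2
  Item 0.49 -> new Bin 3
  Item 0.44 -> Bin 3 (now 0.93)
  Item 0.3 -> Bin 2 (now 0.95)
  Item 0.27 -> new Bin 4
  Item 0.48 -> Bin 4 (now 0.75)
  Item 0.21 -> Bin 1 (now 0.96)
  Item 0.4 -> new Bin 5
Total bins used = 5

5


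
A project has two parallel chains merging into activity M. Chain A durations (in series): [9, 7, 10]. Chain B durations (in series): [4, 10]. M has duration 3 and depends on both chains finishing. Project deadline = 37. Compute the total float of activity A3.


Forward pass: ES(A3) = sum of predecessors on chain A = 16
EF = ES + duration = 16 + 10 = 26
Backward pass: LF(M) = deadline = 37; LS(M) = 37 - 3 = 34
LF(A3) = LS(M) - sum(successors on chain A) = 34 - 0 = 34
LS = LF - duration = 34 - 10 = 24
Total float = LS - ES = 24 - 16 = 8

8


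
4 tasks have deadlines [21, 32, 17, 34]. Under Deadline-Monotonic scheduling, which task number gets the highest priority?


Sort tasks by relative deadline (ascending):
  Task 3: deadline = 17
  Task 1: deadline = 21
  Task 2: deadline = 32
  Task 4: deadline = 34
Priority order (highest first): [3, 1, 2, 4]
Highest priority task = 3

3


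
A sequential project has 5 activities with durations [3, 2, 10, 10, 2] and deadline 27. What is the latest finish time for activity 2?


LF(activity 2) = deadline - sum of successor durations
Successors: activities 3 through 5 with durations [10, 10, 2]
Sum of successor durations = 22
LF = 27 - 22 = 5

5


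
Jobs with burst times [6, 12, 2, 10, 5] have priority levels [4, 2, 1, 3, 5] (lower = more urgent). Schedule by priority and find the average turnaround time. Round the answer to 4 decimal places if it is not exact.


Sort by priority (ascending = highest first):
Order: [(1, 2), (2, 12), (3, 10), (4, 6), (5, 5)]
Completion times:
  Priority 1, burst=2, C=2
  Priority 2, burst=12, C=14
  Priority 3, burst=10, C=24
  Priority 4, burst=6, C=30
  Priority 5, burst=5, C=35
Average turnaround = 105/5 = 21.0

21.0


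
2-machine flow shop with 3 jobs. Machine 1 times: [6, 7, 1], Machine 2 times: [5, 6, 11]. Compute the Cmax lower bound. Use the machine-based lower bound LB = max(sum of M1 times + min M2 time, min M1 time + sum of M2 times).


LB1 = sum(M1 times) + min(M2 times) = 14 + 5 = 19
LB2 = min(M1 times) + sum(M2 times) = 1 + 22 = 23
Lower bound = max(LB1, LB2) = max(19, 23) = 23

23


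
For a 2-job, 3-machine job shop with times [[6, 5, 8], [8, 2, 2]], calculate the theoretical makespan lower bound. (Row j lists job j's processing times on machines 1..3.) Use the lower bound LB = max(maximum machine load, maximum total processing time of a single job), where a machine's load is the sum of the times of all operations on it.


Machine loads:
  Machine 1: 6 + 8 = 14
  Machine 2: 5 + 2 = 7
  Machine 3: 8 + 2 = 10
Max machine load = 14
Job totals:
  Job 1: 19
  Job 2: 12
Max job total = 19
Lower bound = max(14, 19) = 19

19


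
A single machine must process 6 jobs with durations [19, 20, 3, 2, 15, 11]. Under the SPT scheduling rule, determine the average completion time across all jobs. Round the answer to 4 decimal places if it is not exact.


Sort jobs by processing time (SPT order): [2, 3, 11, 15, 19, 20]
Compute completion times sequentially:
  Job 1: processing = 2, completes at 2
  Job 2: processing = 3, completes at 5
  Job 3: processing = 11, completes at 16
  Job 4: processing = 15, completes at 31
  Job 5: processing = 19, completes at 50
  Job 6: processing = 20, completes at 70
Sum of completion times = 174
Average completion time = 174/6 = 29.0

29.0


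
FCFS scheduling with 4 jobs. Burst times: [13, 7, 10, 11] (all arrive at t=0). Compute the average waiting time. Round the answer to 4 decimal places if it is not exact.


FCFS order (as given): [13, 7, 10, 11]
Waiting times:
  Job 1: wait = 0
  Job 2: wait = 13
  Job 3: wait = 20
  Job 4: wait = 30
Sum of waiting times = 63
Average waiting time = 63/4 = 15.75

15.75


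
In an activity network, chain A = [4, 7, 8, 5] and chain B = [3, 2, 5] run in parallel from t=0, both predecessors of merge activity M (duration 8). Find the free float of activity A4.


ES(A4) = sum of predecessors on chain A = 19
EF(A4) = ES + duration = 19 + 5 = 24
Successor of A4 is M. ES(M) = max(sum(A), sum(B)) = max(24, 10) = 24
Free float = ES(successor) - EF(current) = 24 - 24 = 0

0


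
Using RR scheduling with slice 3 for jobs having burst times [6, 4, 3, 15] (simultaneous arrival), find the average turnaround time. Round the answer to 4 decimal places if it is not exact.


Time quantum = 3
Execution trace:
  J1 runs 3 units, time = 3
  J2 runs 3 units, time = 6
  J3 runs 3 units, time = 9
  J4 runs 3 units, time = 12
  J1 runs 3 units, time = 15
  J2 runs 1 units, time = 16
  J4 runs 3 units, time = 19
  J4 runs 3 units, time = 22
  J4 runs 3 units, time = 25
  J4 runs 3 units, time = 28
Finish times: [15, 16, 9, 28]
Average turnaround = 68/4 = 17.0

17.0


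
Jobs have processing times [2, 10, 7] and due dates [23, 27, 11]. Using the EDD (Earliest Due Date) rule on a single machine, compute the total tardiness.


Sort by due date (EDD order): [(7, 11), (2, 23), (10, 27)]
Compute completion times and tardiness:
  Job 1: p=7, d=11, C=7, tardiness=max(0,7-11)=0
  Job 2: p=2, d=23, C=9, tardiness=max(0,9-23)=0
  Job 3: p=10, d=27, C=19, tardiness=max(0,19-27)=0
Total tardiness = 0

0


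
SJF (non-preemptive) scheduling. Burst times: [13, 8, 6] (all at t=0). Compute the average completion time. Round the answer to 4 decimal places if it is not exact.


SJF order (ascending): [6, 8, 13]
Completion times:
  Job 1: burst=6, C=6
  Job 2: burst=8, C=14
  Job 3: burst=13, C=27
Average completion = 47/3 = 15.6667

15.6667


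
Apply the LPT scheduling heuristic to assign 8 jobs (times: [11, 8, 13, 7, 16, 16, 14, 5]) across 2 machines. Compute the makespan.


Sort jobs in decreasing order (LPT): [16, 16, 14, 13, 11, 8, 7, 5]
Assign each job to the least loaded machine:
  Machine 1: jobs [16, 14, 8, 7], load = 45
  Machine 2: jobs [16, 13, 11, 5], load = 45
Makespan = max load = 45

45


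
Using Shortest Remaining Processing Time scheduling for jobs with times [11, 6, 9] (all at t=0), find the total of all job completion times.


Since all jobs arrive at t=0, SRPT equals SPT ordering.
SPT order: [6, 9, 11]
Completion times:
  Job 1: p=6, C=6
  Job 2: p=9, C=15
  Job 3: p=11, C=26
Total completion time = 6 + 15 + 26 = 47

47


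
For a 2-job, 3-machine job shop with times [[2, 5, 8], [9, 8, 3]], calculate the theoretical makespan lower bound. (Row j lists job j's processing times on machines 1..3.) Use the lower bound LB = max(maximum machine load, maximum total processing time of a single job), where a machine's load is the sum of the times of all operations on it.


Machine loads:
  Machine 1: 2 + 9 = 11
  Machine 2: 5 + 8 = 13
  Machine 3: 8 + 3 = 11
Max machine load = 13
Job totals:
  Job 1: 15
  Job 2: 20
Max job total = 20
Lower bound = max(13, 20) = 20

20


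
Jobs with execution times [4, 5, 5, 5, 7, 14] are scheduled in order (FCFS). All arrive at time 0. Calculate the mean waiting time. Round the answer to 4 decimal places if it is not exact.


FCFS order (as given): [4, 5, 5, 5, 7, 14]
Waiting times:
  Job 1: wait = 0
  Job 2: wait = 4
  Job 3: wait = 9
  Job 4: wait = 14
  Job 5: wait = 19
  Job 6: wait = 26
Sum of waiting times = 72
Average waiting time = 72/6 = 12.0

12.0


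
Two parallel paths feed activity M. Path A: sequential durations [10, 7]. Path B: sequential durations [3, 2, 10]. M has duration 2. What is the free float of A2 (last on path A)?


ES(A2) = sum of predecessors on chain A = 10
EF(A2) = ES + duration = 10 + 7 = 17
Successor of A2 is M. ES(M) = max(sum(A), sum(B)) = max(17, 15) = 17
Free float = ES(successor) - EF(current) = 17 - 17 = 0

0


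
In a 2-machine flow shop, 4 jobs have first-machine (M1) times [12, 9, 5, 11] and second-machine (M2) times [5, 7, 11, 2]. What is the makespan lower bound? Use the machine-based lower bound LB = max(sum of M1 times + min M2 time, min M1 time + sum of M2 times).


LB1 = sum(M1 times) + min(M2 times) = 37 + 2 = 39
LB2 = min(M1 times) + sum(M2 times) = 5 + 25 = 30
Lower bound = max(LB1, LB2) = max(39, 30) = 39

39


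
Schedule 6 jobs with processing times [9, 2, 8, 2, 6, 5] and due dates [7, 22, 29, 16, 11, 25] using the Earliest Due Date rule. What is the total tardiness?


Sort by due date (EDD order): [(9, 7), (6, 11), (2, 16), (2, 22), (5, 25), (8, 29)]
Compute completion times and tardiness:
  Job 1: p=9, d=7, C=9, tardiness=max(0,9-7)=2
  Job 2: p=6, d=11, C=15, tardiness=max(0,15-11)=4
  Job 3: p=2, d=16, C=17, tardiness=max(0,17-16)=1
  Job 4: p=2, d=22, C=19, tardiness=max(0,19-22)=0
  Job 5: p=5, d=25, C=24, tardiness=max(0,24-25)=0
  Job 6: p=8, d=29, C=32, tardiness=max(0,32-29)=3
Total tardiness = 10

10


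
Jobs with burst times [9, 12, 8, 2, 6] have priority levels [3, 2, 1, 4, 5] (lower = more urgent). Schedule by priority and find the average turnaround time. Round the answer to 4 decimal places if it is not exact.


Sort by priority (ascending = highest first):
Order: [(1, 8), (2, 12), (3, 9), (4, 2), (5, 6)]
Completion times:
  Priority 1, burst=8, C=8
  Priority 2, burst=12, C=20
  Priority 3, burst=9, C=29
  Priority 4, burst=2, C=31
  Priority 5, burst=6, C=37
Average turnaround = 125/5 = 25.0

25.0


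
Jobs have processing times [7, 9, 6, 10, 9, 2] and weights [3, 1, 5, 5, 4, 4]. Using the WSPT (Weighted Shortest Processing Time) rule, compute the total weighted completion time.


Compute p/w ratios and sort ascending (WSPT): [(2, 4), (6, 5), (10, 5), (9, 4), (7, 3), (9, 1)]
Compute weighted completion times:
  Job (p=2,w=4): C=2, w*C=4*2=8
  Job (p=6,w=5): C=8, w*C=5*8=40
  Job (p=10,w=5): C=18, w*C=5*18=90
  Job (p=9,w=4): C=27, w*C=4*27=108
  Job (p=7,w=3): C=34, w*C=3*34=102
  Job (p=9,w=1): C=43, w*C=1*43=43
Total weighted completion time = 391

391


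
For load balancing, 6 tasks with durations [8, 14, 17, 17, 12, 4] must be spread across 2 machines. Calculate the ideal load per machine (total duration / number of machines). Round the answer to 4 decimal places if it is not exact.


Total processing time = 8 + 14 + 17 + 17 + 12 + 4 = 72
Number of machines = 2
Ideal balanced load = 72 / 2 = 36.0

36.0


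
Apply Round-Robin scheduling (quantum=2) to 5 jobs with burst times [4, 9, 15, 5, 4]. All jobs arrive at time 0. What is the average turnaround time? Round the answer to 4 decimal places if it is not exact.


Time quantum = 2
Execution trace:
  J1 runs 2 units, time = 2
  J2 runs 2 units, time = 4
  J3 runs 2 units, time = 6
  J4 runs 2 units, time = 8
  J5 runs 2 units, time = 10
  J1 runs 2 units, time = 12
  J2 runs 2 units, time = 14
  J3 runs 2 units, time = 16
  J4 runs 2 units, time = 18
  J5 runs 2 units, time = 20
  J2 runs 2 units, time = 22
  J3 runs 2 units, time = 24
  J4 runs 1 units, time = 25
  J2 runs 2 units, time = 27
  J3 runs 2 units, time = 29
  J2 runs 1 units, time = 30
  J3 runs 2 units, time = 32
  J3 runs 2 units, time = 34
  J3 runs 2 units, time = 36
  J3 runs 1 units, time = 37
Finish times: [12, 30, 37, 25, 20]
Average turnaround = 124/5 = 24.8

24.8


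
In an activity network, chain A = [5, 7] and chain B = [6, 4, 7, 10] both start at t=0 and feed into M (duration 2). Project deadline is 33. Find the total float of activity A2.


Forward pass: ES(A2) = sum of predecessors on chain A = 5
EF = ES + duration = 5 + 7 = 12
Backward pass: LF(M) = deadline = 33; LS(M) = 33 - 2 = 31
LF(A2) = LS(M) - sum(successors on chain A) = 31 - 0 = 31
LS = LF - duration = 31 - 7 = 24
Total float = LS - ES = 24 - 5 = 19

19


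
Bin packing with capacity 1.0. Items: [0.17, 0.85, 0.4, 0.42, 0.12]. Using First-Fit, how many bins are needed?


Place items sequentially using First-Fit:
  Item 0.17 -> new Bin 1
  Item 0.85 -> new Bin 2
  Item 0.4 -> Bin 1 (now 0.57)
  Item 0.42 -> Bin 1 (now 0.99)
  Item 0.12 -> Bin 2 (now 0.97)
Total bins used = 2

2


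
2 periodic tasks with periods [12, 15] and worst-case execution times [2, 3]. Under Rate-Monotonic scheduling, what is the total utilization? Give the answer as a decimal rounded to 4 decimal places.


Compute individual utilizations (exact fractions):
  Task 1: C/T = 2/12 = 1/6 (approx. 0.1667)
  Task 2: C/T = 3/15 = 1/5 (approx. 0.2)
Total utilization U = 1/6 + 1/5 = 11/30
Rounded to 4 decimal places: U = 0.3667
RM (Liu & Layland) bound for 2 tasks = 0.828427; compare with U = 11/30 (approx. 0.366667)
U <= bound, so schedulable by RM sufficient condition.

0.3667


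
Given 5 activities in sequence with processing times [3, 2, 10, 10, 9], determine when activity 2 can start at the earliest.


Activity 2 starts after activities 1 through 1 complete.
Predecessor durations: [3]
ES = 3 = 3

3


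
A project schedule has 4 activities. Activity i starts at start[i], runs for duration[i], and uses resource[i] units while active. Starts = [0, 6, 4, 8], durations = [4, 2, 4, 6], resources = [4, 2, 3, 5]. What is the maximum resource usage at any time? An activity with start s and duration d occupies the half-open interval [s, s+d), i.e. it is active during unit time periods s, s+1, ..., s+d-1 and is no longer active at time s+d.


Each activity i is active on [start_i, start_i + duration_i).
Compute total resource usage per time slot:
  t=0: active resources = [4], total = 4
  t=1: active resources = [4], total = 4
  t=2: active resources = [4], total = 4
  t=3: active resources = [4], total = 4
  t=4: active resources = [3], total = 3
  t=5: active resources = [3], total = 3
  t=6: active resources = [2, 3], total = 5
  t=7: active resources = [2, 3], total = 5
  t=8: active resources = [5], total = 5
  t=9: active resources = [5], total = 5
  t=10: active resources = [5], total = 5
  t=11: active resources = [5], total = 5
  t=12: active resources = [5], total = 5
  t=13: active resources = [5], total = 5
Peak resource demand = 5

5


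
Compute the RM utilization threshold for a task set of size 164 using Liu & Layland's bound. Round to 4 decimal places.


Compute 2^(1/164) = 1.0042354515
Subtract 1: 1.0042354515 - 1 = 0.0042354515
Multiply by n: 164 * 0.0042354515 = 0.6946140460
Round to 4 dp: 0.6946

0.6946


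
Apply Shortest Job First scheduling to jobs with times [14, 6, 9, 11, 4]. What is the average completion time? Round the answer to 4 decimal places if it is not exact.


SJF order (ascending): [4, 6, 9, 11, 14]
Completion times:
  Job 1: burst=4, C=4
  Job 2: burst=6, C=10
  Job 3: burst=9, C=19
  Job 4: burst=11, C=30
  Job 5: burst=14, C=44
Average completion = 107/5 = 21.4

21.4


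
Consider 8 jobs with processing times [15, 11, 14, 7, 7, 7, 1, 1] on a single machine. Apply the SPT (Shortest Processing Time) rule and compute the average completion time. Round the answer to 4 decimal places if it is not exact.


Sort jobs by processing time (SPT order): [1, 1, 7, 7, 7, 11, 14, 15]
Compute completion times sequentially:
  Job 1: processing = 1, completes at 1
  Job 2: processing = 1, completes at 2
  Job 3: processing = 7, completes at 9
  Job 4: processing = 7, completes at 16
  Job 5: processing = 7, completes at 23
  Job 6: processing = 11, completes at 34
  Job 7: processing = 14, completes at 48
  Job 8: processing = 15, completes at 63
Sum of completion times = 196
Average completion time = 196/8 = 24.5

24.5


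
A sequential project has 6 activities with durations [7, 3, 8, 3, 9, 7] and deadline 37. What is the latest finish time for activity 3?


LF(activity 3) = deadline - sum of successor durations
Successors: activities 4 through 6 with durations [3, 9, 7]
Sum of successor durations = 19
LF = 37 - 19 = 18

18


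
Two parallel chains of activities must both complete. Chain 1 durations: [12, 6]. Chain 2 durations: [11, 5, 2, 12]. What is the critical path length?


Path A total = 12 + 6 = 18
Path B total = 11 + 5 + 2 + 12 = 30
Critical path = longest path = max(18, 30) = 30

30


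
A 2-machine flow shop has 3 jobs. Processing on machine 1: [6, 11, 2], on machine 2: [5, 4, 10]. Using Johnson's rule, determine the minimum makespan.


Apply Johnson's rule:
  Group 1 (a <= b): [(3, 2, 10)]
  Group 2 (a > b): [(1, 6, 5), (2, 11, 4)]
Optimal job order: [3, 1, 2]
Schedule:
  Job 3: M1 done at 2, M2 done at 12
  Job 1: M1 done at 8, M2 done at 17
  Job 2: M1 done at 19, M2 done at 23
Makespan = 23

23


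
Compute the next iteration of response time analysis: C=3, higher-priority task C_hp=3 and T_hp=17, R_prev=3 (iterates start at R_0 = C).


R_next = C + ceil(R_prev / T_hp) * C_hp
ceil(3 / 17) = ceil(0.1765) = 1
Interference = 1 * 3 = 3
R_next = 3 + 3 = 6

6


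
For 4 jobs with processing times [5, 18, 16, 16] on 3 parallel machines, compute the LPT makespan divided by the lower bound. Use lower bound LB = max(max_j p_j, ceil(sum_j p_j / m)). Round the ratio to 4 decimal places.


LPT order: [18, 16, 16, 5]
Machine loads after assignment: [18, 21, 16]
LPT makespan = 21
Lower bound = max(max_job, ceil(total/3)) = max(18, 19) = 19
Ratio = 21 / 19 = 1.1053

1.1053


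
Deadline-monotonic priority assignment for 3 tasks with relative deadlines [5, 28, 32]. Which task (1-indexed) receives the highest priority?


Sort tasks by relative deadline (ascending):
  Task 1: deadline = 5
  Task 2: deadline = 28
  Task 3: deadline = 32
Priority order (highest first): [1, 2, 3]
Highest priority task = 1

1


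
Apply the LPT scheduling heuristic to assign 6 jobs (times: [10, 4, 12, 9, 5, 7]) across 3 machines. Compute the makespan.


Sort jobs in decreasing order (LPT): [12, 10, 9, 7, 5, 4]
Assign each job to the least loaded machine:
  Machine 1: jobs [12, 4], load = 16
  Machine 2: jobs [10, 5], load = 15
  Machine 3: jobs [9, 7], load = 16
Makespan = max load = 16

16


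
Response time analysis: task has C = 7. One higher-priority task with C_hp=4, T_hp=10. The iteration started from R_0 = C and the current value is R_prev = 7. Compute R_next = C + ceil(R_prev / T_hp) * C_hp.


R_next = C + ceil(R_prev / T_hp) * C_hp
ceil(7 / 10) = ceil(0.7) = 1
Interference = 1 * 4 = 4
R_next = 7 + 4 = 11

11


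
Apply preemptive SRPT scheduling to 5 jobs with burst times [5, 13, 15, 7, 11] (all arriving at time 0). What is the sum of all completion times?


Since all jobs arrive at t=0, SRPT equals SPT ordering.
SPT order: [5, 7, 11, 13, 15]
Completion times:
  Job 1: p=5, C=5
  Job 2: p=7, C=12
  Job 3: p=11, C=23
  Job 4: p=13, C=36
  Job 5: p=15, C=51
Total completion time = 5 + 12 + 23 + 36 + 51 = 127

127


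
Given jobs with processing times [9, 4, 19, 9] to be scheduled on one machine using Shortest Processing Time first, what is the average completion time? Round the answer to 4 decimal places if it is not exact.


Sort jobs by processing time (SPT order): [4, 9, 9, 19]
Compute completion times sequentially:
  Job 1: processing = 4, completes at 4
  Job 2: processing = 9, completes at 13
  Job 3: processing = 9, completes at 22
  Job 4: processing = 19, completes at 41
Sum of completion times = 80
Average completion time = 80/4 = 20.0

20.0


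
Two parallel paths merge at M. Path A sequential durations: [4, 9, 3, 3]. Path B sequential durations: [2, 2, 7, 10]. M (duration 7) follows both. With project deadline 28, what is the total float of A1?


Forward pass: ES(A1) = sum of predecessors on chain A = 0
EF = ES + duration = 0 + 4 = 4
Backward pass: LF(M) = deadline = 28; LS(M) = 28 - 7 = 21
LF(A1) = LS(M) - sum(successors on chain A) = 21 - 15 = 6
LS = LF - duration = 6 - 4 = 2
Total float = LS - ES = 2 - 0 = 2

2


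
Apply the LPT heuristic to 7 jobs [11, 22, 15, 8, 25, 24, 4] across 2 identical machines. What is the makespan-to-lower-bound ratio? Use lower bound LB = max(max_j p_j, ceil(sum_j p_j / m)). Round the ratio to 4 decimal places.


LPT order: [25, 24, 22, 15, 11, 8, 4]
Machine loads after assignment: [55, 54]
LPT makespan = 55
Lower bound = max(max_job, ceil(total/2)) = max(25, 55) = 55
Ratio = 55 / 55 = 1.0

1.0


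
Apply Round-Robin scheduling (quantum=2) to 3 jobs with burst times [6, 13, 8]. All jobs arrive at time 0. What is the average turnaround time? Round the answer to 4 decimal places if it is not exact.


Time quantum = 2
Execution trace:
  J1 runs 2 units, time = 2
  J2 runs 2 units, time = 4
  J3 runs 2 units, time = 6
  J1 runs 2 units, time = 8
  J2 runs 2 units, time = 10
  J3 runs 2 units, time = 12
  J1 runs 2 units, time = 14
  J2 runs 2 units, time = 16
  J3 runs 2 units, time = 18
  J2 runs 2 units, time = 20
  J3 runs 2 units, time = 22
  J2 runs 2 units, time = 24
  J2 runs 2 units, time = 26
  J2 runs 1 units, time = 27
Finish times: [14, 27, 22]
Average turnaround = 63/3 = 21.0

21.0


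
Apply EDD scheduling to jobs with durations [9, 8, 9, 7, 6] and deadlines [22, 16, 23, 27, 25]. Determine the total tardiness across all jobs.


Sort by due date (EDD order): [(8, 16), (9, 22), (9, 23), (6, 25), (7, 27)]
Compute completion times and tardiness:
  Job 1: p=8, d=16, C=8, tardiness=max(0,8-16)=0
  Job 2: p=9, d=22, C=17, tardiness=max(0,17-22)=0
  Job 3: p=9, d=23, C=26, tardiness=max(0,26-23)=3
  Job 4: p=6, d=25, C=32, tardiness=max(0,32-25)=7
  Job 5: p=7, d=27, C=39, tardiness=max(0,39-27)=12
Total tardiness = 22

22


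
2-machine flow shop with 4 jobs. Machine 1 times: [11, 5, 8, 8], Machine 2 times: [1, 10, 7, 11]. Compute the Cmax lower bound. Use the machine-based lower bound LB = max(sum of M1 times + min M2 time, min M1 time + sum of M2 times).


LB1 = sum(M1 times) + min(M2 times) = 32 + 1 = 33
LB2 = min(M1 times) + sum(M2 times) = 5 + 29 = 34
Lower bound = max(LB1, LB2) = max(33, 34) = 34

34


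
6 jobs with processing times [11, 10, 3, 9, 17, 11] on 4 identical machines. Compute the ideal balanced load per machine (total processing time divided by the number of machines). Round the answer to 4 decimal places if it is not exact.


Total processing time = 11 + 10 + 3 + 9 + 17 + 11 = 61
Number of machines = 4
Ideal balanced load = 61 / 4 = 15.25

15.25


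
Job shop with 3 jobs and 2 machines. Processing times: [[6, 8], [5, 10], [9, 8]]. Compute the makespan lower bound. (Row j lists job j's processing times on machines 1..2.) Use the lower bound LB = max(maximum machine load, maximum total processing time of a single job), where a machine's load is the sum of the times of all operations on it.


Machine loads:
  Machine 1: 6 + 5 + 9 = 20
  Machine 2: 8 + 10 + 8 = 26
Max machine load = 26
Job totals:
  Job 1: 14
  Job 2: 15
  Job 3: 17
Max job total = 17
Lower bound = max(26, 17) = 26

26


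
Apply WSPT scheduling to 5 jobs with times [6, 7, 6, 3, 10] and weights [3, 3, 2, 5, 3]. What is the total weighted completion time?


Compute p/w ratios and sort ascending (WSPT): [(3, 5), (6, 3), (7, 3), (6, 2), (10, 3)]
Compute weighted completion times:
  Job (p=3,w=5): C=3, w*C=5*3=15
  Job (p=6,w=3): C=9, w*C=3*9=27
  Job (p=7,w=3): C=16, w*C=3*16=48
  Job (p=6,w=2): C=22, w*C=2*22=44
  Job (p=10,w=3): C=32, w*C=3*32=96
Total weighted completion time = 230

230


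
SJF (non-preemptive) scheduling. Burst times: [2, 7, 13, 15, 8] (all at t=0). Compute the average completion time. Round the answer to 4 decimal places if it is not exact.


SJF order (ascending): [2, 7, 8, 13, 15]
Completion times:
  Job 1: burst=2, C=2
  Job 2: burst=7, C=9
  Job 3: burst=8, C=17
  Job 4: burst=13, C=30
  Job 5: burst=15, C=45
Average completion = 103/5 = 20.6

20.6


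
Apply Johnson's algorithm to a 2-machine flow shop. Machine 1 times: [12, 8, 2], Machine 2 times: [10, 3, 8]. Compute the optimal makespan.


Apply Johnson's rule:
  Group 1 (a <= b): [(3, 2, 8)]
  Group 2 (a > b): [(1, 12, 10), (2, 8, 3)]
Optimal job order: [3, 1, 2]
Schedule:
  Job 3: M1 done at 2, M2 done at 10
  Job 1: M1 done at 14, M2 done at 24
  Job 2: M1 done at 22, M2 done at 27
Makespan = 27

27


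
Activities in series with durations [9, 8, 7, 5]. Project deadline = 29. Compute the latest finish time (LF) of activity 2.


LF(activity 2) = deadline - sum of successor durations
Successors: activities 3 through 4 with durations [7, 5]
Sum of successor durations = 12
LF = 29 - 12 = 17

17


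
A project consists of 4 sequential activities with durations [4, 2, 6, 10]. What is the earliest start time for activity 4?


Activity 4 starts after activities 1 through 3 complete.
Predecessor durations: [4, 2, 6]
ES = 4 + 2 + 6 = 12

12


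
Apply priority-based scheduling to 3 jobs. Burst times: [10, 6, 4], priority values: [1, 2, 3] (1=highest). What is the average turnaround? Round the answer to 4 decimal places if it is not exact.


Sort by priority (ascending = highest first):
Order: [(1, 10), (2, 6), (3, 4)]
Completion times:
  Priority 1, burst=10, C=10
  Priority 2, burst=6, C=16
  Priority 3, burst=4, C=20
Average turnaround = 46/3 = 15.3333

15.3333


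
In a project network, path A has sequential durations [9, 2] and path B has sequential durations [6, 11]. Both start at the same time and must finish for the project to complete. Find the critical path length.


Path A total = 9 + 2 = 11
Path B total = 6 + 11 = 17
Critical path = longest path = max(11, 17) = 17

17


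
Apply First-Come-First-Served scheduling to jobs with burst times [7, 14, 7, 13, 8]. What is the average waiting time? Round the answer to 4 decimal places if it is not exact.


FCFS order (as given): [7, 14, 7, 13, 8]
Waiting times:
  Job 1: wait = 0
  Job 2: wait = 7
  Job 3: wait = 21
  Job 4: wait = 28
  Job 5: wait = 41
Sum of waiting times = 97
Average waiting time = 97/5 = 19.4

19.4
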